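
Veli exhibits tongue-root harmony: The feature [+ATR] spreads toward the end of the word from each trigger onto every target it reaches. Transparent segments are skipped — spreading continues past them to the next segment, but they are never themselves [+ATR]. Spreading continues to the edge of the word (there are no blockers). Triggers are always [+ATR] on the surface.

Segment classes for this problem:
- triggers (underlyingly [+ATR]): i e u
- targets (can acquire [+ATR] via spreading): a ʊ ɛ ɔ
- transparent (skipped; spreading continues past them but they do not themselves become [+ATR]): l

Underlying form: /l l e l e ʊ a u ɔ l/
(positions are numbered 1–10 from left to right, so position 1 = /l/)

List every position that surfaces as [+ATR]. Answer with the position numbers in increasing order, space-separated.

3 5 6 7 8 9

From /e/ at 3 rightward: 4 /l/ transparent; 5 /e/ is itself a trigger — this domain ends here.
From /e/ at 5 rightward: 6 /ʊ/ → [+ATR]; 7 /a/ → [+ATR]; 8 /u/ is itself a trigger — this domain ends here.
From /u/ at 8 rightward: 9 /ɔ/ → [+ATR]; 10 /l/ transparent; word edge.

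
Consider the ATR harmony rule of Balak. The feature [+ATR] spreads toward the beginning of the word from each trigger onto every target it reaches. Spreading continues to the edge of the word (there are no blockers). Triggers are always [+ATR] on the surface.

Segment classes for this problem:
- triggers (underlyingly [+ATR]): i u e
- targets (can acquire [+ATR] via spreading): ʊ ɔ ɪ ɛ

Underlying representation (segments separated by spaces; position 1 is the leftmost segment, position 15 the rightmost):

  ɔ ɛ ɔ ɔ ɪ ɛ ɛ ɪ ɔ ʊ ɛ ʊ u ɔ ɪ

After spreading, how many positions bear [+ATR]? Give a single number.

13

From /u/ at 13 leftward: 12 /ʊ/ → [+ATR]; 11 /ɛ/ → [+ATR]; 10 /ʊ/ → [+ATR]; 9 /ɔ/ → [+ATR]; 8 /ɪ/ → [+ATR]; 7 /ɛ/ → [+ATR]; 6 /ɛ/ → [+ATR]; 5 /ɪ/ → [+ATR]; 4 /ɔ/ → [+ATR]; 3 /ɔ/ → [+ATR]; 2 /ɛ/ → [+ATR]; 1 /ɔ/ → [+ATR]; word edge.
Targets with no active source: positions 14 15 stay [-ATR].
[+ATR] positions on the surface: 1 2 3 4 5 6 7 8 9 10 11 12 13.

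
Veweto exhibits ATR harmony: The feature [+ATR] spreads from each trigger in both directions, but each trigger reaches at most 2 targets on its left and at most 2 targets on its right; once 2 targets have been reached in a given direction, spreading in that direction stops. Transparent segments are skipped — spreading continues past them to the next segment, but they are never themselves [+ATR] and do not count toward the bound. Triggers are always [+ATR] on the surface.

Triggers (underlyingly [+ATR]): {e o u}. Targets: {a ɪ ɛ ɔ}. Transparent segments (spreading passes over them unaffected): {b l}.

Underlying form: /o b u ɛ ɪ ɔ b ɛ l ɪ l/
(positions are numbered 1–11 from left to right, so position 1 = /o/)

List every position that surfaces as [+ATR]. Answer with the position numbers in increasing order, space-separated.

From /o/ at 1 rightward: 2 /b/ transparent; 3 /u/ is itself a trigger — this domain ends here.
From /o/ at 1 leftward: word edge.
From /u/ at 3 rightward: 4 /ɛ/ → [+ATR]; 5 /ɪ/ → [+ATR]; bound reached.
From /u/ at 3 leftward: 2 /b/ transparent; 1 /o/ is itself a trigger — this domain ends here.
Targets with no active source: positions 6 8 10 stay [-ATR].

1 3 4 5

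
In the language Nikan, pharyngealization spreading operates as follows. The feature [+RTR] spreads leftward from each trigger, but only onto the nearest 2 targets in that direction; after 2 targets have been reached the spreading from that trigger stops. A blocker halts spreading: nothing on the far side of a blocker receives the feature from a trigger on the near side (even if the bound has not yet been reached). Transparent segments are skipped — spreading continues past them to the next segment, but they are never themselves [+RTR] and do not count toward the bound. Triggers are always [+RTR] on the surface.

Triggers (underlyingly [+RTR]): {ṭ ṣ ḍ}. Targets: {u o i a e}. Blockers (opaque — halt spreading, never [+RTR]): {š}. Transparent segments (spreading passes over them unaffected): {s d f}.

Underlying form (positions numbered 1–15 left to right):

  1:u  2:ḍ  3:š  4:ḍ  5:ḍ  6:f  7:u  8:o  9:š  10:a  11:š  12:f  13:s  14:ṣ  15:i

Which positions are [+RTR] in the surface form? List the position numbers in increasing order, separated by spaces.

1 2 4 5 14

From /ḍ/ at 2 leftward: 1 /u/ → [+RTR]; word edge.
From /ḍ/ at 4 leftward: 3 /š/ blocks.
From /ḍ/ at 5 leftward: 4 /ḍ/ is itself a trigger — this domain ends here.
From /ṣ/ at 14 leftward: 13 /s/ transparent; 12 /f/ transparent; 11 /š/ blocks.
Targets with no active source: positions 7 8 10 15 stay [-emphatic].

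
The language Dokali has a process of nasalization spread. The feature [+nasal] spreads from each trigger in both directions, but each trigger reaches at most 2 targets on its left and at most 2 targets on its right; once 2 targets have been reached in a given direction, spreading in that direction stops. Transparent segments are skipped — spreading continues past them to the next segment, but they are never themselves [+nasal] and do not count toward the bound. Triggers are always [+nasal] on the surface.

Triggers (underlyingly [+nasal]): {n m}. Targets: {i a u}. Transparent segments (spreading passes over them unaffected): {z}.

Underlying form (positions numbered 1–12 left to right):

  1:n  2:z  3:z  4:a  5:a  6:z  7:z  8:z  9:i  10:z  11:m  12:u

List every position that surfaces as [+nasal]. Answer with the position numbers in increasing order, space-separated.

From /n/ at 1 rightward: 2 /z/ transparent; 3 /z/ transparent; 4 /a/ → [+nasal]; 5 /a/ → [+nasal]; bound reached.
From /n/ at 1 leftward: word edge.
From /m/ at 11 rightward: 12 /u/ → [+nasal]; word edge.
From /m/ at 11 leftward: 10 /z/ transparent; 9 /i/ → [+nasal]; 8 /z/ transparent; 7 /z/ transparent; 6 /z/ transparent; 5 /a/ → [+nasal]; bound reached.

1 4 5 9 11 12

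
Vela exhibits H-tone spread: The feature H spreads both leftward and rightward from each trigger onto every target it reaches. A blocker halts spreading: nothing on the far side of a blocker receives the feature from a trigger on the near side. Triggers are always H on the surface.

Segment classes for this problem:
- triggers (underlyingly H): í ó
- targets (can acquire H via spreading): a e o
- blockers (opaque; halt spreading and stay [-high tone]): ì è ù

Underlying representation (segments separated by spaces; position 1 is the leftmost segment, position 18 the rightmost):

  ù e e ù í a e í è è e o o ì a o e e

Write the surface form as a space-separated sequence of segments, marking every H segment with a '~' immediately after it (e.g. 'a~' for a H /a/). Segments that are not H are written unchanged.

From /í/ at 5 rightward: 6 /a/ → H; 7 /e/ → H; 8 /í/ is itself a trigger — this domain ends here.
From /í/ at 5 leftward: 4 /ù/ blocks.
From /í/ at 8 rightward: 9 /è/ blocks.
From /í/ at 8 leftward: 7 /e/ → H; 6 /a/ → H; 5 /í/ is itself a trigger — this domain ends here.
Targets with no active source: positions 2 3 11 12 13 15 16 17 18 stay [-high tone].
H positions on the surface: 5 6 7 8.

ù e e ù í~ a~ e~ í~ è è e o o ì a o e e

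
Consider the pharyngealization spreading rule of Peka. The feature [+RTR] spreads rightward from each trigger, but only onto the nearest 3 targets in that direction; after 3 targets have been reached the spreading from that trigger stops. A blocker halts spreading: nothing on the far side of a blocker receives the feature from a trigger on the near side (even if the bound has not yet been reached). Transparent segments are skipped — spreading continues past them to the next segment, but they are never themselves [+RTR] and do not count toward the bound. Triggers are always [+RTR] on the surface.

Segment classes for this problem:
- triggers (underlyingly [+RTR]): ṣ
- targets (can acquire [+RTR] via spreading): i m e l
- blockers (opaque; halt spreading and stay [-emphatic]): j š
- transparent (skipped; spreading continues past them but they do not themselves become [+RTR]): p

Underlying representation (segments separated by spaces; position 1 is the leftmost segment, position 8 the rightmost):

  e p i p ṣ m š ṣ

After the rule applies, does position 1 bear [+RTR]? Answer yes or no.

From /ṣ/ at 5 rightward: 6 /m/ → [+RTR]; 7 /š/ blocks.
From /ṣ/ at 8 rightward: word edge.
Targets with no active source: positions 1 3 stay [-emphatic].
[+RTR] positions on the surface: 5 6 8.

no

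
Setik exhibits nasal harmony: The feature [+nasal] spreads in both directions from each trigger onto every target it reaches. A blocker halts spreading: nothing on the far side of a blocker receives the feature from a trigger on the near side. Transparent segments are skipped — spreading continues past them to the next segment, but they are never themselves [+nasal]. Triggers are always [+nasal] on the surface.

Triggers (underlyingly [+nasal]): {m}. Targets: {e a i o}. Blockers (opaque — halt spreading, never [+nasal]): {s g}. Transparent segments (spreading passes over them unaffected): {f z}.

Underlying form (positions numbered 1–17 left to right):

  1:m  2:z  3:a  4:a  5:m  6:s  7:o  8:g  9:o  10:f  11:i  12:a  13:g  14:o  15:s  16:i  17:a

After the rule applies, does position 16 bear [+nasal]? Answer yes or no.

no

From /m/ at 1 rightward: 2 /z/ transparent; 3 /a/ → [+nasal]; 4 /a/ → [+nasal]; 5 /m/ is itself a trigger — this domain ends here.
From /m/ at 1 leftward: word edge.
From /m/ at 5 rightward: 6 /s/ blocks.
From /m/ at 5 leftward: 4 /a/ → [+nasal]; 3 /a/ → [+nasal]; 2 /z/ transparent; 1 /m/ is itself a trigger — this domain ends here.
Targets with no active source: positions 7 9 11 12 14 16 17 stay [-nasal].
[+nasal] positions on the surface: 1 3 4 5.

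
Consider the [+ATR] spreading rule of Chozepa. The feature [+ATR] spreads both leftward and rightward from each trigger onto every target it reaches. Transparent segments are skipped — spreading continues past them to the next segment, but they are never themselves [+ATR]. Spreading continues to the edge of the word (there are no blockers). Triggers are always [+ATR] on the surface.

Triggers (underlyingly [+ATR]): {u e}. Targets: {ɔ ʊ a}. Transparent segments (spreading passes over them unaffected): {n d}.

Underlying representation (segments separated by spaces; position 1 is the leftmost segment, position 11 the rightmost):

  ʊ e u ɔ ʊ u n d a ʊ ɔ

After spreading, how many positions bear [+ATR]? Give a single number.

9

From /e/ at 2 rightward: 3 /u/ is itself a trigger — this domain ends here.
From /e/ at 2 leftward: 1 /ʊ/ → [+ATR]; word edge.
From /u/ at 3 rightward: 4 /ɔ/ → [+ATR]; 5 /ʊ/ → [+ATR]; 6 /u/ is itself a trigger — this domain ends here.
From /u/ at 3 leftward: 2 /e/ is itself a trigger — this domain ends here.
From /u/ at 6 rightward: 7 /n/ transparent; 8 /d/ transparent; 9 /a/ → [+ATR]; 10 /ʊ/ → [+ATR]; 11 /ɔ/ → [+ATR]; word edge.
From /u/ at 6 leftward: 5 /ʊ/ → [+ATR]; 4 /ɔ/ → [+ATR]; 3 /u/ is itself a trigger — this domain ends here.
[+ATR] positions on the surface: 1 2 3 4 5 6 9 10 11.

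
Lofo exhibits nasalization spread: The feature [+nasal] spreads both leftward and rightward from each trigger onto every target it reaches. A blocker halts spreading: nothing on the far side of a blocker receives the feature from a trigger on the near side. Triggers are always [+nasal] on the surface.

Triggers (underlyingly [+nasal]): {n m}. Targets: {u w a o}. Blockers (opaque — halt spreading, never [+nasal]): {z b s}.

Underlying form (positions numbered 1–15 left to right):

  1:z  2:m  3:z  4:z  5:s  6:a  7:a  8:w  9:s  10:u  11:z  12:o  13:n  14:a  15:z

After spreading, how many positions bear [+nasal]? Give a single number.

From /m/ at 2 rightward: 3 /z/ blocks.
From /m/ at 2 leftward: 1 /z/ blocks.
From /n/ at 13 rightward: 14 /a/ → [+nasal]; 15 /z/ blocks.
From /n/ at 13 leftward: 12 /o/ → [+nasal]; 11 /z/ blocks.
Targets with no active source: positions 6 7 8 10 stay [-nasal].
[+nasal] positions on the surface: 2 12 13 14.

4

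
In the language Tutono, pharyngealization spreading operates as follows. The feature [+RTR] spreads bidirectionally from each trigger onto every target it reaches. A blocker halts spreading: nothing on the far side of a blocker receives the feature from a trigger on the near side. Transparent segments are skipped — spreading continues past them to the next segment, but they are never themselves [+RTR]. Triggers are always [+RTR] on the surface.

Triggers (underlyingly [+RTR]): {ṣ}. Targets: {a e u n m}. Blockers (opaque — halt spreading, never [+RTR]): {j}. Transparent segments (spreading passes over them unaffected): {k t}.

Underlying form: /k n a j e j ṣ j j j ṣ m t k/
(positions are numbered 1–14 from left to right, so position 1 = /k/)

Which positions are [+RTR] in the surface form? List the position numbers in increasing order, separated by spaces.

7 11 12

From /ṣ/ at 7 rightward: 8 /j/ blocks.
From /ṣ/ at 7 leftward: 6 /j/ blocks.
From /ṣ/ at 11 rightward: 12 /m/ → [+RTR]; 13 /t/ transparent; 14 /k/ transparent; word edge.
From /ṣ/ at 11 leftward: 10 /j/ blocks.
Targets with no active source: positions 2 3 5 stay [-emphatic].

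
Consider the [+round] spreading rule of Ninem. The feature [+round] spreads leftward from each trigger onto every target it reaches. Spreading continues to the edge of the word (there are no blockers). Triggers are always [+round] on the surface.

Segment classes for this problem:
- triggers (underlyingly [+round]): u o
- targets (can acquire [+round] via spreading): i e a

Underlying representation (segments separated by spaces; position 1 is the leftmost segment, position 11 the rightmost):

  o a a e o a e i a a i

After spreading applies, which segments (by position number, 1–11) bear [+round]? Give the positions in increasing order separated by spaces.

1 2 3 4 5

From /o/ at 1 leftward: word edge.
From /o/ at 5 leftward: 4 /e/ → [+round]; 3 /a/ → [+round]; 2 /a/ → [+round]; 1 /o/ is itself a trigger — this domain ends here.
Targets with no active source: positions 6 7 8 9 10 11 stay [-round].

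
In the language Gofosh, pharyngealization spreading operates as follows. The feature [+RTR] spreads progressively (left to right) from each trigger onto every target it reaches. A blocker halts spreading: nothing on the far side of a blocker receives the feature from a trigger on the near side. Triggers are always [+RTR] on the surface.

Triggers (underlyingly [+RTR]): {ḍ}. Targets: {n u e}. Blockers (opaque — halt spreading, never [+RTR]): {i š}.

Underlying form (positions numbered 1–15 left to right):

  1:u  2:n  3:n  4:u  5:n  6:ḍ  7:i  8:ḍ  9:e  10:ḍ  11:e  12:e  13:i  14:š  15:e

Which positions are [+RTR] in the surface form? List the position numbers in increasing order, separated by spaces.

From /ḍ/ at 6 rightward: 7 /i/ blocks.
From /ḍ/ at 8 rightward: 9 /e/ → [+RTR]; 10 /ḍ/ is itself a trigger — this domain ends here.
From /ḍ/ at 10 rightward: 11 /e/ → [+RTR]; 12 /e/ → [+RTR]; 13 /i/ blocks.
Targets with no active source: positions 1 2 3 4 5 15 stay [-emphatic].

6 8 9 10 11 12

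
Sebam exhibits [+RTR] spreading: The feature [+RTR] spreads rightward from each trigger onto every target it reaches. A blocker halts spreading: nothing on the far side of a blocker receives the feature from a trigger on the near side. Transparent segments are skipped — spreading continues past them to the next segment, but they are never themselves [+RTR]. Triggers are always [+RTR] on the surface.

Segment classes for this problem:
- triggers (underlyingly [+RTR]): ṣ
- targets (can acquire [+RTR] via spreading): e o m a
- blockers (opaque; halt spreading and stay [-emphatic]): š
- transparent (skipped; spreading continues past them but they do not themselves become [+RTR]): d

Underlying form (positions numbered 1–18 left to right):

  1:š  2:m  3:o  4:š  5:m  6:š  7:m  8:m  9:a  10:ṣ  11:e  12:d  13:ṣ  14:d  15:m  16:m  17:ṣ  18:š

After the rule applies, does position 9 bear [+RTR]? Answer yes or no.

no

From /ṣ/ at 10 rightward: 11 /e/ → [+RTR]; 12 /d/ transparent; 13 /ṣ/ is itself a trigger — this domain ends here.
From /ṣ/ at 13 rightward: 14 /d/ transparent; 15 /m/ → [+RTR]; 16 /m/ → [+RTR]; 17 /ṣ/ is itself a trigger — this domain ends here.
From /ṣ/ at 17 rightward: 18 /š/ blocks.
Targets with no active source: positions 2 3 5 7 8 9 stay [-emphatic].
[+RTR] positions on the surface: 10 11 13 15 16 17.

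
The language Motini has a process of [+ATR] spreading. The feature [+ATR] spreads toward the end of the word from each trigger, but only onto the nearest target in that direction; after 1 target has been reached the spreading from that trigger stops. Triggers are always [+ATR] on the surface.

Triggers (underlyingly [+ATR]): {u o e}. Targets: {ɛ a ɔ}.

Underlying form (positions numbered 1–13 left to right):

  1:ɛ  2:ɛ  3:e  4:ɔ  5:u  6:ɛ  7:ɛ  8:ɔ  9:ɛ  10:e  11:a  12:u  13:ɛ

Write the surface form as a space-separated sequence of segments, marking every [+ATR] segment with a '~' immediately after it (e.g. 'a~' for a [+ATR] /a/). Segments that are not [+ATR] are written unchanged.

From /e/ at 3 rightward: 4 /ɔ/ → [+ATR]; bound reached.
From /u/ at 5 rightward: 6 /ɛ/ → [+ATR]; bound reached.
From /e/ at 10 rightward: 11 /a/ → [+ATR]; bound reached.
From /u/ at 12 rightward: 13 /ɛ/ → [+ATR]; bound reached.
Targets with no active source: positions 1 2 7 8 9 stay [-ATR].
[+ATR] positions on the surface: 3 4 5 6 10 11 12 13.

ɛ ɛ e~ ɔ~ u~ ɛ~ ɛ ɔ ɛ e~ a~ u~ ɛ~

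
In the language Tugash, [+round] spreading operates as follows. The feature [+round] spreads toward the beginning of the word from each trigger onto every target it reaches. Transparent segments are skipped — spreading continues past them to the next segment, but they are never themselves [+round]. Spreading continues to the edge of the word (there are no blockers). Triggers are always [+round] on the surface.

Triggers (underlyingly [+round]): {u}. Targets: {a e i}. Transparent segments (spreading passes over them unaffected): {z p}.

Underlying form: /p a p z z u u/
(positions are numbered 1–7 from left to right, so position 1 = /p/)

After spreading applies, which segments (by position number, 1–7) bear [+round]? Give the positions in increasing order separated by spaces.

2 6 7

From /u/ at 6 leftward: 5 /z/ transparent; 4 /z/ transparent; 3 /p/ transparent; 2 /a/ → [+round]; 1 /p/ transparent; word edge.
From /u/ at 7 leftward: 6 /u/ is itself a trigger — this domain ends here.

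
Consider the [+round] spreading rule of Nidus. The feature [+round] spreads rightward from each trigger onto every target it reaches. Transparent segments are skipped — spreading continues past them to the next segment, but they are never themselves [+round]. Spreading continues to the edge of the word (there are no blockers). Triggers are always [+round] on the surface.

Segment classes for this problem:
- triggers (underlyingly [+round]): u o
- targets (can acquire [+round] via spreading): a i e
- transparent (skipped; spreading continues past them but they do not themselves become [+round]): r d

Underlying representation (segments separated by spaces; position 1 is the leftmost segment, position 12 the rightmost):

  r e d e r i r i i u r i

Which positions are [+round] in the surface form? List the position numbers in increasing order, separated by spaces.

10 12

From /u/ at 10 rightward: 11 /r/ transparent; 12 /i/ → [+round]; word edge.
Targets with no active source: positions 2 4 6 8 9 stay [-round].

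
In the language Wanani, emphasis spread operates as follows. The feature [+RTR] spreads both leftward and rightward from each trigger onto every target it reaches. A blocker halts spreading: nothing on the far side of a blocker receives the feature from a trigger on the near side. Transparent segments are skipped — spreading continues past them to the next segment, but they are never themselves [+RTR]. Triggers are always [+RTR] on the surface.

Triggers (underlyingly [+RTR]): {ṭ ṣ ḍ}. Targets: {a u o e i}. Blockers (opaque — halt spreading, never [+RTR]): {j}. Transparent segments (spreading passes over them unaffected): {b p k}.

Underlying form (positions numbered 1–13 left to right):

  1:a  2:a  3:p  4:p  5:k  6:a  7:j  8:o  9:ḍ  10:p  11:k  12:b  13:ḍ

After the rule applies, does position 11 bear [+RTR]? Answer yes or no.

no

From /ḍ/ at 9 rightward: 10 /p/ transparent; 11 /k/ transparent; 12 /b/ transparent; 13 /ḍ/ is itself a trigger — this domain ends here.
From /ḍ/ at 9 leftward: 8 /o/ → [+RTR]; 7 /j/ blocks.
From /ḍ/ at 13 rightward: word edge.
From /ḍ/ at 13 leftward: 12 /b/ transparent; 11 /k/ transparent; 10 /p/ transparent; 9 /ḍ/ is itself a trigger — this domain ends here.
Targets with no active source: positions 1 2 6 stay [-emphatic].
[+RTR] positions on the surface: 8 9 13.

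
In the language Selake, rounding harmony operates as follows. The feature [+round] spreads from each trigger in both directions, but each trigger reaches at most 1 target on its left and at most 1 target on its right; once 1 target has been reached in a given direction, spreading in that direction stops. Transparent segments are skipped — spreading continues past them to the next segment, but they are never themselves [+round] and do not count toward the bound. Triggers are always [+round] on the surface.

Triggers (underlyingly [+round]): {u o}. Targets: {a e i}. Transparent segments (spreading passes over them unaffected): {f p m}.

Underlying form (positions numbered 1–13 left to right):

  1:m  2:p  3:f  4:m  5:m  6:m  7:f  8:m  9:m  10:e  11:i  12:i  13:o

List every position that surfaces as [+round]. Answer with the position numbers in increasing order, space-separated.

From /o/ at 13 rightward: word edge.
From /o/ at 13 leftward: 12 /i/ → [+round]; bound reached.
Targets with no active source: positions 10 11 stay [-round].

12 13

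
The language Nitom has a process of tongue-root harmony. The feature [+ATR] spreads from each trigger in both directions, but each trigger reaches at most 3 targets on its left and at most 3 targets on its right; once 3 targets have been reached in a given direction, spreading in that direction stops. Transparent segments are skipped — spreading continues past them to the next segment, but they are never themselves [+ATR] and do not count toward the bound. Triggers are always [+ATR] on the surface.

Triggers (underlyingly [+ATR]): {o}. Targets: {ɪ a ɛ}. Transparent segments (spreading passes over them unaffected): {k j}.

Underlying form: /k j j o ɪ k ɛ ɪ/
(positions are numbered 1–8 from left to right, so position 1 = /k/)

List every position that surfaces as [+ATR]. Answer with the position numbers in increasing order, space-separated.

4 5 7 8

From /o/ at 4 rightward: 5 /ɪ/ → [+ATR]; 6 /k/ transparent; 7 /ɛ/ → [+ATR]; 8 /ɪ/ → [+ATR]; bound reached.
From /o/ at 4 leftward: 3 /j/ transparent; 2 /j/ transparent; 1 /k/ transparent; word edge.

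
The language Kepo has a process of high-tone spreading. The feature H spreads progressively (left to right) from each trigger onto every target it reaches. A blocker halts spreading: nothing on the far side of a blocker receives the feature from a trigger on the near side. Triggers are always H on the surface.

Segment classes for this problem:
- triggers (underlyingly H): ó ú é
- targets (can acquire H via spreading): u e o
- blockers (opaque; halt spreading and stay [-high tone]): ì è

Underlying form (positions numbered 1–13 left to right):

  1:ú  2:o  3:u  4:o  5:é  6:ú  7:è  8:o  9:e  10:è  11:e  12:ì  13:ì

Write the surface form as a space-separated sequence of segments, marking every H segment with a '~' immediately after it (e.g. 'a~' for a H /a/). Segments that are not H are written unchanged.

ú~ o~ u~ o~ é~ ú~ è o e è e ì ì

From /ú/ at 1 rightward: 2 /o/ → H; 3 /u/ → H; 4 /o/ → H; 5 /é/ is itself a trigger — this domain ends here.
From /é/ at 5 rightward: 6 /ú/ is itself a trigger — this domain ends here.
From /ú/ at 6 rightward: 7 /è/ blocks.
Targets with no active source: positions 8 9 11 stay [-high tone].
H positions on the surface: 1 2 3 4 5 6.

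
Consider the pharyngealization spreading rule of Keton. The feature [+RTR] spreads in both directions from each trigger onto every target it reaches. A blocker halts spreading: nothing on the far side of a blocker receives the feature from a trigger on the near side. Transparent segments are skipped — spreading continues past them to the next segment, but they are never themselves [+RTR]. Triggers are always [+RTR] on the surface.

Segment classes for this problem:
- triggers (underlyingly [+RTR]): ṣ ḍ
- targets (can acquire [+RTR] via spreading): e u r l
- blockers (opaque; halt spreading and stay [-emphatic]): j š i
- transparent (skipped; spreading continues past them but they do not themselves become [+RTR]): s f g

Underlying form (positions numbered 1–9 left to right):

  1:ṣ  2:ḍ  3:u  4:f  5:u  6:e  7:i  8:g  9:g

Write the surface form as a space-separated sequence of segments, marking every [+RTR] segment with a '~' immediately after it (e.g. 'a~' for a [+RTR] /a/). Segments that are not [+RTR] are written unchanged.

ṣ~ ḍ~ u~ f u~ e~ i g g

From /ṣ/ at 1 rightward: 2 /ḍ/ is itself a trigger — this domain ends here.
From /ṣ/ at 1 leftward: word edge.
From /ḍ/ at 2 rightward: 3 /u/ → [+RTR]; 4 /f/ transparent; 5 /u/ → [+RTR]; 6 /e/ → [+RTR]; 7 /i/ blocks.
From /ḍ/ at 2 leftward: 1 /ṣ/ is itself a trigger — this domain ends here.
[+RTR] positions on the surface: 1 2 3 5 6.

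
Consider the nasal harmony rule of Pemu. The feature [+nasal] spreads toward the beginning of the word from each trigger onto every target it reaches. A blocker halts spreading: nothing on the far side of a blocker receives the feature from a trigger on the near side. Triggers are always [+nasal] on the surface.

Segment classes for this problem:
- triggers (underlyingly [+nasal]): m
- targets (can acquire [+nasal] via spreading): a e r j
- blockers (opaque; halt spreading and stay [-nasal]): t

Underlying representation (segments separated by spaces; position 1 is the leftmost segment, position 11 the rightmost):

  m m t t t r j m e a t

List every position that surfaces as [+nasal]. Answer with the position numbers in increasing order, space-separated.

From /m/ at 1 leftward: word edge.
From /m/ at 2 leftward: 1 /m/ is itself a trigger — this domain ends here.
From /m/ at 8 leftward: 7 /j/ → [+nasal]; 6 /r/ → [+nasal]; 5 /t/ blocks.
Targets with no active source: positions 9 10 stay [-nasal].

1 2 6 7 8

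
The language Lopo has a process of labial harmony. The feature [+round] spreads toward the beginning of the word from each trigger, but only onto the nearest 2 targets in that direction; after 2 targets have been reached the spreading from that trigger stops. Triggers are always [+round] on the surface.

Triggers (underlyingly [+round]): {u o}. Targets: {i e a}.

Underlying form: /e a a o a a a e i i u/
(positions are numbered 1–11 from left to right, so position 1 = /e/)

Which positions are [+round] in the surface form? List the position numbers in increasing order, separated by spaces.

2 3 4 9 10 11

From /o/ at 4 leftward: 3 /a/ → [+round]; 2 /a/ → [+round]; bound reached.
From /u/ at 11 leftward: 10 /i/ → [+round]; 9 /i/ → [+round]; bound reached.
Targets with no active source: positions 1 5 6 7 8 stay [-round].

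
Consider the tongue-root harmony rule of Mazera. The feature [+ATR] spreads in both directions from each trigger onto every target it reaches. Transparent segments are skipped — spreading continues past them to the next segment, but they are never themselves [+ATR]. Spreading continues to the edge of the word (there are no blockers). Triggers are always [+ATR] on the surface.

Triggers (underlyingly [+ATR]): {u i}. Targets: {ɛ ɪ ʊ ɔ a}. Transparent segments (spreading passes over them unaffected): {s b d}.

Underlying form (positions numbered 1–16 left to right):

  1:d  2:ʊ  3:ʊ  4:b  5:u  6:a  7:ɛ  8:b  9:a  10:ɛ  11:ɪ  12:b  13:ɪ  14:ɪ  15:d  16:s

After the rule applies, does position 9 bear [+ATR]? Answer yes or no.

From /u/ at 5 rightward: 6 /a/ → [+ATR]; 7 /ɛ/ → [+ATR]; 8 /b/ transparent; 9 /a/ → [+ATR]; 10 /ɛ/ → [+ATR]; 11 /ɪ/ → [+ATR]; 12 /b/ transparent; 13 /ɪ/ → [+ATR]; 14 /ɪ/ → [+ATR]; 15 /d/ transparent; 16 /s/ transparent; word edge.
From /u/ at 5 leftward: 4 /b/ transparent; 3 /ʊ/ → [+ATR]; 2 /ʊ/ → [+ATR]; 1 /d/ transparent; word edge.
[+ATR] positions on the surface: 2 3 5 6 7 9 10 11 13 14.

yes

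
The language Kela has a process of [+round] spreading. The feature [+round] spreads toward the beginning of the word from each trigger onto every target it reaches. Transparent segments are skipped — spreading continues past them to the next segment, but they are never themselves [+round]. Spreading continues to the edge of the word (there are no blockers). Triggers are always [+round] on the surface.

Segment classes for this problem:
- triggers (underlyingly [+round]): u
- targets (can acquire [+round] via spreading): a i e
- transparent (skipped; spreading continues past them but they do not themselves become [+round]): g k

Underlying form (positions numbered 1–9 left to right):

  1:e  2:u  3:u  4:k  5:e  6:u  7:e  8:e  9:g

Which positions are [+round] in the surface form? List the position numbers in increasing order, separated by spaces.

1 2 3 5 6

From /u/ at 2 leftward: 1 /e/ → [+round]; word edge.
From /u/ at 3 leftward: 2 /u/ is itself a trigger — this domain ends here.
From /u/ at 6 leftward: 5 /e/ → [+round]; 4 /k/ transparent; 3 /u/ is itself a trigger — this domain ends here.
Targets with no active source: positions 7 8 stay [-round].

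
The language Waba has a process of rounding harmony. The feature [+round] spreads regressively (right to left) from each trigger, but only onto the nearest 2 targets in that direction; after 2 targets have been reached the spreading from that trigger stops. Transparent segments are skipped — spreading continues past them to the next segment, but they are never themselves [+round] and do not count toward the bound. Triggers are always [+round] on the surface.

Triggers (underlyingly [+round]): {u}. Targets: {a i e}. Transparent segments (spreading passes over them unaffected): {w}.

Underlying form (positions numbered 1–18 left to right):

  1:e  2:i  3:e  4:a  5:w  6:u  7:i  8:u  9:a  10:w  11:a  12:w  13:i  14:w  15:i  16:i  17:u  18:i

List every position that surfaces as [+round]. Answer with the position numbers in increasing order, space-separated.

3 4 6 7 8 15 16 17

From /u/ at 6 leftward: 5 /w/ transparent; 4 /a/ → [+round]; 3 /e/ → [+round]; bound reached.
From /u/ at 8 leftward: 7 /i/ → [+round]; 6 /u/ is itself a trigger — this domain ends here.
From /u/ at 17 leftward: 16 /i/ → [+round]; 15 /i/ → [+round]; bound reached.
Targets with no active source: positions 1 2 9 11 13 18 stay [-round].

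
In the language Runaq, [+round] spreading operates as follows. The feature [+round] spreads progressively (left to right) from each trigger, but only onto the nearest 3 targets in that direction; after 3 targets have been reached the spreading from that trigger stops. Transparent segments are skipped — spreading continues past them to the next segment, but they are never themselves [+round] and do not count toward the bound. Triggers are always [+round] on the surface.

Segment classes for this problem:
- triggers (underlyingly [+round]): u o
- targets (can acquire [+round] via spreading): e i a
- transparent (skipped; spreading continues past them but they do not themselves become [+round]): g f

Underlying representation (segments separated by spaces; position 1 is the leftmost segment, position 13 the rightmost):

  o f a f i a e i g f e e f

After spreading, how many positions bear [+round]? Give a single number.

4

From /o/ at 1 rightward: 2 /f/ transparent; 3 /a/ → [+round]; 4 /f/ transparent; 5 /i/ → [+round]; 6 /a/ → [+round]; bound reached.
Targets with no active source: positions 7 8 11 12 stay [-round].
[+round] positions on the surface: 1 3 5 6.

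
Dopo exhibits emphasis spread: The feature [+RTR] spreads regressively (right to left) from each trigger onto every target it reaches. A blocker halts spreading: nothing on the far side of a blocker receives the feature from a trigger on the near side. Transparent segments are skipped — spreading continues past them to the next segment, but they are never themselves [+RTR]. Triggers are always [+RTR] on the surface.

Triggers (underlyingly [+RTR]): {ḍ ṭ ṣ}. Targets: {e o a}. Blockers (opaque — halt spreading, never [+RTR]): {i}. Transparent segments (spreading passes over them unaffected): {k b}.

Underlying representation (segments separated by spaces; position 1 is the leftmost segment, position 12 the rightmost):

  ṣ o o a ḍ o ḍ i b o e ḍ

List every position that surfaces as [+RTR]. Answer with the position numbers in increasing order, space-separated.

1 2 3 4 5 6 7 10 11 12

From /ṣ/ at 1 leftward: word edge.
From /ḍ/ at 5 leftward: 4 /a/ → [+RTR]; 3 /o/ → [+RTR]; 2 /o/ → [+RTR]; 1 /ṣ/ is itself a trigger — this domain ends here.
From /ḍ/ at 7 leftward: 6 /o/ → [+RTR]; 5 /ḍ/ is itself a trigger — this domain ends here.
From /ḍ/ at 12 leftward: 11 /e/ → [+RTR]; 10 /o/ → [+RTR]; 9 /b/ transparent; 8 /i/ blocks.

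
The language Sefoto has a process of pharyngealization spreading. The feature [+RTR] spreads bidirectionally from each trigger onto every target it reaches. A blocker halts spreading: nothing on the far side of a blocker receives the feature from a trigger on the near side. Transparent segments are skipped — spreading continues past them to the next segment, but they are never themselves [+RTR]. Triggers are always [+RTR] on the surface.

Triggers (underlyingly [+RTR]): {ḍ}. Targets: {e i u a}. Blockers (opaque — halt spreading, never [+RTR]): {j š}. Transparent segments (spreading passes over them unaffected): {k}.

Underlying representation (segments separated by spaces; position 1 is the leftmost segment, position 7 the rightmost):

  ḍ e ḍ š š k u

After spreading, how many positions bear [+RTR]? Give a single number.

3

From /ḍ/ at 1 rightward: 2 /e/ → [+RTR]; 3 /ḍ/ is itself a trigger — this domain ends here.
From /ḍ/ at 1 leftward: word edge.
From /ḍ/ at 3 rightward: 4 /š/ blocks.
From /ḍ/ at 3 leftward: 2 /e/ → [+RTR]; 1 /ḍ/ is itself a trigger — this domain ends here.
Target with no active source: position 7 stays [-emphatic].
[+RTR] positions on the surface: 1 2 3.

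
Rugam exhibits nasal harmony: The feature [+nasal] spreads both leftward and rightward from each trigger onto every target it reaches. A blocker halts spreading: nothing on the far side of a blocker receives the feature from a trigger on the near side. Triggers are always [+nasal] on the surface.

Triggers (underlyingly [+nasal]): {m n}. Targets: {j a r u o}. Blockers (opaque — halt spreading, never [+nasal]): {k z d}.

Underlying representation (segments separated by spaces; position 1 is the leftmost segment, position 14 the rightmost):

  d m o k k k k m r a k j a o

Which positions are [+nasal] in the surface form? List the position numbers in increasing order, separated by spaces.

From /m/ at 2 rightward: 3 /o/ → [+nasal]; 4 /k/ blocks.
From /m/ at 2 leftward: 1 /d/ blocks.
From /m/ at 8 rightward: 9 /r/ → [+nasal]; 10 /a/ → [+nasal]; 11 /k/ blocks.
From /m/ at 8 leftward: 7 /k/ blocks.
Targets with no active source: positions 12 13 14 stay [-nasal].

2 3 8 9 10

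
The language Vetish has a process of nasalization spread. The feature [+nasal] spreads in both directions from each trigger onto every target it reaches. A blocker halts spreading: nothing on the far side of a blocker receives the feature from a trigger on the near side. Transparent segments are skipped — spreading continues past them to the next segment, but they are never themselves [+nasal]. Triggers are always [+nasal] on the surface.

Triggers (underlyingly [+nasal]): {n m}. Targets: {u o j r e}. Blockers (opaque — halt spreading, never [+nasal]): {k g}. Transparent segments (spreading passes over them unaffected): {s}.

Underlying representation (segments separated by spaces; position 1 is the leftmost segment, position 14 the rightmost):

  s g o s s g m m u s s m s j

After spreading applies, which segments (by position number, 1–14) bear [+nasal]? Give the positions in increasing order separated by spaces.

From /m/ at 7 rightward: 8 /m/ is itself a trigger — this domain ends here.
From /m/ at 7 leftward: 6 /g/ blocks.
From /m/ at 8 rightward: 9 /u/ → [+nasal]; 10 /s/ transparent; 11 /s/ transparent; 12 /m/ is itself a trigger — this domain ends here.
From /m/ at 8 leftward: 7 /m/ is itself a trigger — this domain ends here.
From /m/ at 12 rightward: 13 /s/ transparent; 14 /j/ → [+nasal]; word edge.
From /m/ at 12 leftward: 11 /s/ transparent; 10 /s/ transparent; 9 /u/ → [+nasal]; 8 /m/ is itself a trigger — this domain ends here.
Target with no active source: position 3 stays [-nasal].

7 8 9 12 14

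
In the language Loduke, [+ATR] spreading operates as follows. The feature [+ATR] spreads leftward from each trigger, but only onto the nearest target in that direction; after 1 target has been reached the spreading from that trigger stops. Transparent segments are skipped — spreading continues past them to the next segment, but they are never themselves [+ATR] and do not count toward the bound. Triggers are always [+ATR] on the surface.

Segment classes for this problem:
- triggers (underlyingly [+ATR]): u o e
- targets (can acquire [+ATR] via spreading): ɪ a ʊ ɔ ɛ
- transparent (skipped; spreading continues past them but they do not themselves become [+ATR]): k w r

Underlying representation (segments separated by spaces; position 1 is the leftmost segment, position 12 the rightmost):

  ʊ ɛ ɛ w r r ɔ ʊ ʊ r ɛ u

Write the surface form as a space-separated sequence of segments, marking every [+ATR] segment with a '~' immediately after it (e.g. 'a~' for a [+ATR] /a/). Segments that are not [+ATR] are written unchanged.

ʊ ɛ ɛ w r r ɔ ʊ ʊ r ɛ~ u~

From /u/ at 12 leftward: 11 /ɛ/ → [+ATR]; bound reached.
Targets with no active source: positions 1 2 3 7 8 9 stay [-ATR].
[+ATR] positions on the surface: 11 12.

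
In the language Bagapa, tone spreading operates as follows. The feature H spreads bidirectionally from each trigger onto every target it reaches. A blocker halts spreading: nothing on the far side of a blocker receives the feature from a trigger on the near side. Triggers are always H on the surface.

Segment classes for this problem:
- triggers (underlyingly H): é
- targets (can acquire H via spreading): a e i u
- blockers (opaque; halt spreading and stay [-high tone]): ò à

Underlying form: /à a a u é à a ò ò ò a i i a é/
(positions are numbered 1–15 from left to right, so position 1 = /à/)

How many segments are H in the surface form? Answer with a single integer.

9

From /é/ at 5 rightward: 6 /à/ blocks.
From /é/ at 5 leftward: 4 /u/ → H; 3 /a/ → H; 2 /a/ → H; 1 /à/ blocks.
From /é/ at 15 rightward: word edge.
From /é/ at 15 leftward: 14 /a/ → H; 13 /i/ → H; 12 /i/ → H; 11 /a/ → H; 10 /ò/ blocks.
Target with no active source: position 7 stays [-high tone].
H positions on the surface: 2 3 4 5 11 12 13 14 15.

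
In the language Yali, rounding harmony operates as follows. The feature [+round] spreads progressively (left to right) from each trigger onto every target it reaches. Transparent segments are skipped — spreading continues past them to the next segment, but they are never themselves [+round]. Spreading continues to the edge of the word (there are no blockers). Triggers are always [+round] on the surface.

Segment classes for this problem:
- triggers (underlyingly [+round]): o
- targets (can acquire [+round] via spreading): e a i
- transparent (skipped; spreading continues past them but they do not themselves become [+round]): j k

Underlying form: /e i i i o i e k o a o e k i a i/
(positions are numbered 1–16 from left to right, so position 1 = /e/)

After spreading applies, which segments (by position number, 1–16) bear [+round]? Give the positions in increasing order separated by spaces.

5 6 7 9 10 11 12 14 15 16

From /o/ at 5 rightward: 6 /i/ → [+round]; 7 /e/ → [+round]; 8 /k/ transparent; 9 /o/ is itself a trigger — this domain ends here.
From /o/ at 9 rightward: 10 /a/ → [+round]; 11 /o/ is itself a trigger — this domain ends here.
From /o/ at 11 rightward: 12 /e/ → [+round]; 13 /k/ transparent; 14 /i/ → [+round]; 15 /a/ → [+round]; 16 /i/ → [+round]; word edge.
Targets with no active source: positions 1 2 3 4 stay [-round].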